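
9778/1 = 9778  =  9778.00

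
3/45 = 1/15  =  0.07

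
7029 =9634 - 2605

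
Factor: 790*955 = 754450 =2^1*5^2*79^1 *191^1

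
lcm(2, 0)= 0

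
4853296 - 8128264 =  - 3274968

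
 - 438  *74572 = - 32662536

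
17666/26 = 679 +6/13= 679.46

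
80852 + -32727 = 48125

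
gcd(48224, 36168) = 12056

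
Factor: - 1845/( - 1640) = 9/8=2^( - 3 ) * 3^2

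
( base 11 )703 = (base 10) 850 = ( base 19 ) 26E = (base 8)1522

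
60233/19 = 3170 + 3/19 = 3170.16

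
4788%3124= 1664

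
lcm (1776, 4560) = 168720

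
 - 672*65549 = - 44048928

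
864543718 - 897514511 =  - 32970793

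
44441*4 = 177764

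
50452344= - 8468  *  (  -  5958 )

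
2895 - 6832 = - 3937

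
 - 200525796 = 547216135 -747741931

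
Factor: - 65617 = -65617^1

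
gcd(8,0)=8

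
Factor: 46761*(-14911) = -697253271 =- 3^1*11^1*13^2*31^1*37^1*109^1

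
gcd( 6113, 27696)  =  1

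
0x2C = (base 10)44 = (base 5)134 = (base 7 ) 62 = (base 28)1G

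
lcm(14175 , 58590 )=878850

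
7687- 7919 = -232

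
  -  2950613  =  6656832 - 9607445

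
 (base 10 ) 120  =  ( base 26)4g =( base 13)93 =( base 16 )78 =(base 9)143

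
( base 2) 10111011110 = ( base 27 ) 21h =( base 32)1eu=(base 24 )2ee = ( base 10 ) 1502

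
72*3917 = 282024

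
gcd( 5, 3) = 1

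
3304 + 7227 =10531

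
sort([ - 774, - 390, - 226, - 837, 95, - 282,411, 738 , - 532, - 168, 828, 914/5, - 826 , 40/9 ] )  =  [ - 837, - 826, - 774,- 532, - 390, - 282, - 226, - 168,40/9,  95, 914/5 , 411 , 738,828 ] 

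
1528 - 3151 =-1623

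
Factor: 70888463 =107^1*241^1 *2749^1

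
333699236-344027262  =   - 10328026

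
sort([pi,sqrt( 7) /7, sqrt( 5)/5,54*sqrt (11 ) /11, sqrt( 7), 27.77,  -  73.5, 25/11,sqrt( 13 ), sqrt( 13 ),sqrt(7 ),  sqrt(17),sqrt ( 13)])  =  [ - 73.5, sqrt( 7 ) /7, sqrt( 5)/5 , 25/11 , sqrt( 7), sqrt ( 7 )  ,  pi, sqrt( 13),sqrt(13 ), sqrt(13),sqrt( 17), 54*sqrt( 11 ) /11, 27.77]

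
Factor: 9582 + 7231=17^1*23^1*43^1 =16813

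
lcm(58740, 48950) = 293700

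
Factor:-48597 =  - 3^1*97^1* 167^1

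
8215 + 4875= 13090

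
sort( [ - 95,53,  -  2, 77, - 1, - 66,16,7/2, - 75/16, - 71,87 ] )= [ - 95, - 71, - 66, - 75/16, - 2,-1, 7/2 , 16, 53,77 , 87 ]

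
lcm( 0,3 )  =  0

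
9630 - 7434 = 2196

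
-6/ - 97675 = 6/97675 = 0.00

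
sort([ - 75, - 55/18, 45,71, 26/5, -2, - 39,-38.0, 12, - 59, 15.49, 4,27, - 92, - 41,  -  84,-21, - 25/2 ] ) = [ - 92, - 84, - 75, - 59, - 41,  -  39,- 38.0 , - 21,-25/2, - 55/18,-2,4, 26/5, 12,15.49,27, 45, 71]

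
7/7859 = 7/7859 = 0.00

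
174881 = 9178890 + - 9004009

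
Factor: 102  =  2^1*3^1*17^1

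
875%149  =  130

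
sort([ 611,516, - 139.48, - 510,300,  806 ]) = [ - 510,-139.48, 300, 516,611,806 ] 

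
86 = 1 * 86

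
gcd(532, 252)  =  28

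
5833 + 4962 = 10795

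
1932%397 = 344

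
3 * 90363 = 271089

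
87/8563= 87/8563  =  0.01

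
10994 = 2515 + 8479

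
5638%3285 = 2353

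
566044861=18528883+547515978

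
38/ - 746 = - 1 + 354/373 = - 0.05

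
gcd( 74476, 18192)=4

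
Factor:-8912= - 2^4 * 557^1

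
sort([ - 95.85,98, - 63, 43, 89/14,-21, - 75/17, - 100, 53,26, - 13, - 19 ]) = [-100 , - 95.85, - 63, - 21, - 19, - 13, - 75/17,89/14, 26, 43 , 53,98 ] 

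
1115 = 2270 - 1155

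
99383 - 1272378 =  - 1172995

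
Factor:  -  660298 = -2^1*330149^1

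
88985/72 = 88985/72 = 1235.90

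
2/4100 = 1/2050=0.00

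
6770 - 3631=3139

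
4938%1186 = 194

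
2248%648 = 304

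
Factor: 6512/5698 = 8/7 = 2^3*7^( - 1)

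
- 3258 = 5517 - 8775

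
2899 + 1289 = 4188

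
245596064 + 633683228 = 879279292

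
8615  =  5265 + 3350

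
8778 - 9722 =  - 944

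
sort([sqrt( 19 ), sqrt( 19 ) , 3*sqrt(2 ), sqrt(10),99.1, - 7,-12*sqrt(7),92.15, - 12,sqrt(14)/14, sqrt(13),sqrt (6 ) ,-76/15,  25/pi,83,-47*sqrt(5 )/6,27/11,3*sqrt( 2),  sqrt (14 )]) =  [ - 12*sqrt ( 7 ),-47 * sqrt( 5)/6,-12,-7, - 76/15,sqrt(14 ) /14,sqrt( 6) , 27/11, sqrt(10),sqrt(  13),sqrt (14),3*sqrt( 2), 3*sqrt( 2),  sqrt(19 ),sqrt( 19 ),25/pi , 83 , 92.15, 99.1]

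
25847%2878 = 2823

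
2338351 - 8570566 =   -  6232215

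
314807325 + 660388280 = 975195605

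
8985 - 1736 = 7249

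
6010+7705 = 13715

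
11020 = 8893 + 2127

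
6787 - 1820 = 4967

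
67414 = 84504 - 17090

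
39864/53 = 39864/53 = 752.15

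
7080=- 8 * ( -885 ) 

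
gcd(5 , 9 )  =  1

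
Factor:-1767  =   - 3^1*19^1*31^1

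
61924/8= 7740 + 1/2 = 7740.50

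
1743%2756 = 1743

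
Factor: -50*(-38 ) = 1900 =2^2*5^2*19^1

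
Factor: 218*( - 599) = -130582 = - 2^1*109^1 *599^1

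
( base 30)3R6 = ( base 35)2UG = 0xDBC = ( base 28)4DG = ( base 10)3516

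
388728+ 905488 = 1294216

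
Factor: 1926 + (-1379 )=547^1  =  547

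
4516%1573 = 1370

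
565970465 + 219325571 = 785296036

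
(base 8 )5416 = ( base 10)2830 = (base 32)2OE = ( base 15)c8a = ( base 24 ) 4LM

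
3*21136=63408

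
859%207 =31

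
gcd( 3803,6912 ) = 1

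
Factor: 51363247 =13^1 * 101^1*39119^1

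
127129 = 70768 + 56361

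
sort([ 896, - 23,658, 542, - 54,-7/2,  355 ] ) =[-54, - 23 , - 7/2 , 355 , 542,658,896 ]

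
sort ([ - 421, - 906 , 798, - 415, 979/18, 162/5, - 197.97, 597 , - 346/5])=[ - 906, - 421, - 415, -197.97, - 346/5,162/5, 979/18, 597, 798 ]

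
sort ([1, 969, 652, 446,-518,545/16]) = [ - 518,1,545/16,446, 652,969 ] 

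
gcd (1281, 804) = 3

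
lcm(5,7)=35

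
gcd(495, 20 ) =5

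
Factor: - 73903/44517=-3^( - 1 )*11^( - 1 )*19^( - 1 )*71^( - 1)*263^1 * 281^1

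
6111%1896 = 423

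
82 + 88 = 170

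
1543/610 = 1543/610 = 2.53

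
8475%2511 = 942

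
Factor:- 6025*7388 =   -  44512700  =  - 2^2* 5^2 * 241^1 * 1847^1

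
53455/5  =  10691 = 10691.00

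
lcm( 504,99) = 5544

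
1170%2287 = 1170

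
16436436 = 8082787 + 8353649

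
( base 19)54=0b1100011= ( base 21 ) 4f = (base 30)39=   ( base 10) 99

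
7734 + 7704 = 15438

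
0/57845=0=0.00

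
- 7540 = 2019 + - 9559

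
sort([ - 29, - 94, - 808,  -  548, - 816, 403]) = [- 816, - 808, - 548,  -  94,-29, 403 ]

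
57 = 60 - 3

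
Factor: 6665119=73^1*91303^1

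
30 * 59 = 1770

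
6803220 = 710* 9582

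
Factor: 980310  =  2^1 * 3^1 * 5^1*41^1*797^1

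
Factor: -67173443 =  - 17^1*3951379^1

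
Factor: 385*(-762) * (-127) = 37257990 = 2^1*3^1*5^1*7^1*  11^1*127^2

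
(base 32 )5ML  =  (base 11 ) 4434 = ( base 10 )5845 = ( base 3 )22000111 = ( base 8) 13325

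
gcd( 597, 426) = 3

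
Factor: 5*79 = 5^1*79^1 = 395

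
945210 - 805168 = 140042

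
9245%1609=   1200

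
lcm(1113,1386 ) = 73458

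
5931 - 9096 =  - 3165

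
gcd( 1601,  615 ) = 1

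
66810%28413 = 9984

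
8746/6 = 1457 + 2/3 =1457.67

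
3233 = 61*53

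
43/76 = 43/76 = 0.57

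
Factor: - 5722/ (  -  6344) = 2861/3172 = 2^ ( - 2 )*13^( -1) * 61^ (-1 ) *2861^1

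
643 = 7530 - 6887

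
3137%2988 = 149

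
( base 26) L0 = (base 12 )396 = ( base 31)HJ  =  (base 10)546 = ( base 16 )222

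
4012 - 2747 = 1265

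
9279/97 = 95+64/97 = 95.66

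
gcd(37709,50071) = 7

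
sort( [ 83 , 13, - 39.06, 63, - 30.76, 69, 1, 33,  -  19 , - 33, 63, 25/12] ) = [ - 39.06, - 33, - 30.76, - 19,1, 25/12,13,33,63, 63,69, 83 ] 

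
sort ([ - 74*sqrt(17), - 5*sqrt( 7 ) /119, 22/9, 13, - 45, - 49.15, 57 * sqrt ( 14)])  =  [ - 74*sqrt(17),-49.15,-45,  -  5*sqrt( 7 ) /119,22/9, 13 , 57 * sqrt(14 )]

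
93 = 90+3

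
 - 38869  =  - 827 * 47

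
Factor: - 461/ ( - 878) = 2^ ( - 1)*439^ ( - 1) *461^1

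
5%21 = 5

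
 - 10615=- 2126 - 8489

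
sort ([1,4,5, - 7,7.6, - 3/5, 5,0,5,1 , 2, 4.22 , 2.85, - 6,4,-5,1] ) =[ - 7,  -  6 , - 5,-3/5,0,1, 1,1,2,  2.85 , 4, 4, 4.22, 5,5, 5, 7.6 ] 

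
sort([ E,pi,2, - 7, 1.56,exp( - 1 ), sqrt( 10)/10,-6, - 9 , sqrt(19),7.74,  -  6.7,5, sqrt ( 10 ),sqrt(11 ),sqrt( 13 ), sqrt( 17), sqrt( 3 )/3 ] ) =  [ - 9 , - 7 , - 6.7, - 6,sqrt( 10)/10,exp (  -  1 ), sqrt( 3 )/3,1.56, 2,E, pi, sqrt(10 ), sqrt( 11), sqrt( 13 ),sqrt(17), sqrt ( 19),5, 7.74] 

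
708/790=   354/395= 0.90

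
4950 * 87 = 430650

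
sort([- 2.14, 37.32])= [ - 2.14,37.32] 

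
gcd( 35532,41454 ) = 5922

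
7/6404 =7/6404=0.00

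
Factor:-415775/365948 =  - 2^( - 2 )*5^2 * 11^( - 1 )*8317^( - 1 )*16631^1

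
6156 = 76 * 81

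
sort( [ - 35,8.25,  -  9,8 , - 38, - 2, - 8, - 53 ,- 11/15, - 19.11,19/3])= [ - 53, - 38, - 35,-19.11, - 9,-8,-2, - 11/15,19/3, 8,8.25] 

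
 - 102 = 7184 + -7286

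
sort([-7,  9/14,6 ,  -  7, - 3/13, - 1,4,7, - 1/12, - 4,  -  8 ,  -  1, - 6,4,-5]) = [ - 8, - 7, - 7,-6,-5, -4,-1, -1, - 3/13,  -  1/12, 9/14, 4, 4, 6 , 7]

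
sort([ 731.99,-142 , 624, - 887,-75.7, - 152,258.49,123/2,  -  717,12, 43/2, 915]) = [ - 887, - 717,-152, - 142, - 75.7, 12,  43/2,123/2, 258.49,624,  731.99, 915]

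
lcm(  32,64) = 64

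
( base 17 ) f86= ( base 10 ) 4477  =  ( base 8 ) 10575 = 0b1000101111101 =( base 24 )7id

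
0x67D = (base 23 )335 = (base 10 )1661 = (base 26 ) 2bn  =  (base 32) 1jt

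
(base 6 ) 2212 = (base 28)I8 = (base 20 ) 15C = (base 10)512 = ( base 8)1000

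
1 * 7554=7554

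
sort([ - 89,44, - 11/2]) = [ - 89, - 11/2, 44 ] 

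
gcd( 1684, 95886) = 2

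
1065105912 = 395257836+669848076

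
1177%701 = 476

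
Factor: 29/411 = 3^(  -  1) * 29^1 * 137^( - 1)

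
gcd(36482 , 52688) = 74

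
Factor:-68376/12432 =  - 11/2 =- 2^( - 1) * 11^1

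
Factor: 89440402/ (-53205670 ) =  - 5^( - 1)*7^( - 2)*23^ ( - 1) * 97^1*241^1 * 1913^1*4721^(  -  1 )=- 44720201/26602835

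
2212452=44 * 50283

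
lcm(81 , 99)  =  891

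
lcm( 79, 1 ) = 79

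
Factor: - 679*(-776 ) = 2^3*7^1*97^2 = 526904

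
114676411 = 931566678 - 816890267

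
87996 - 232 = 87764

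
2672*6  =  16032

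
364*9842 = 3582488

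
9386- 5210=4176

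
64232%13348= 10840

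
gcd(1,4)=1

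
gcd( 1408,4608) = 128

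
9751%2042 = 1583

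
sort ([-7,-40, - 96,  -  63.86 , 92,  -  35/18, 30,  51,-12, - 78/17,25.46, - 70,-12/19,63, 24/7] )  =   [ - 96,-70, - 63.86,- 40  ,-12,-7,  -  78/17, - 35/18,-12/19, 24/7, 25.46, 30, 51, 63, 92 ]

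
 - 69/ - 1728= 23/576  =  0.04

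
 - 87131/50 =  - 1743 + 19/50  =  - 1742.62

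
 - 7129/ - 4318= 1 +2811/4318  =  1.65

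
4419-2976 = 1443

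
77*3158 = 243166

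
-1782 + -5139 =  - 6921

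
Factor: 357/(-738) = - 119/246=-  2^( - 1)*3^( - 1 )*7^1*17^1*41^ ( - 1)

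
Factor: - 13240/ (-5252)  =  3310/1313 = 2^1*5^1*13^( - 1)*101^(  -  1)*331^1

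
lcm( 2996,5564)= 38948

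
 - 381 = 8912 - 9293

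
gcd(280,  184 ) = 8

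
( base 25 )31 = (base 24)34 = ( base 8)114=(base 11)6a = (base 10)76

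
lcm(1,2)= 2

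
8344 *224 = 1869056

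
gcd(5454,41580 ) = 54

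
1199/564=1199/564 = 2.13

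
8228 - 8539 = -311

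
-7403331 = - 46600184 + 39196853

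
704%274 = 156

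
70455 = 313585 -243130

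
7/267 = 7/267 = 0.03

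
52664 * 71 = 3739144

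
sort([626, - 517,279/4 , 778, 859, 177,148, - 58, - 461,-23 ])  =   [ - 517 , - 461, - 58, - 23, 279/4 , 148, 177, 626,778, 859]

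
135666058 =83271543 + 52394515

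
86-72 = 14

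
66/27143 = 66/27143 = 0.00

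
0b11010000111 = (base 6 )11423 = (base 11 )128A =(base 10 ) 1671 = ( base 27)27O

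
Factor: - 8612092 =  - 2^2*19^1*47^1 *2411^1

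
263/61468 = 263/61468  =  0.00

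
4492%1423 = 223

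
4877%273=236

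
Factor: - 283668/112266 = -614/243 = -2^1 * 3^( - 5 )*307^1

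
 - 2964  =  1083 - 4047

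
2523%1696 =827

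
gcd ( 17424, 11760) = 48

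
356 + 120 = 476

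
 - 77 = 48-125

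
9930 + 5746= 15676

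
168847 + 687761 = 856608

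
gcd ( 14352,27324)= 276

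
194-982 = -788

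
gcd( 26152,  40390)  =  14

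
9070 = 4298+4772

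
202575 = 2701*75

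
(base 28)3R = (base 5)421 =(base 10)111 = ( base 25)4b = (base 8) 157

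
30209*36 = 1087524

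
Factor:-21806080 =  - 2^10 * 5^1*4259^1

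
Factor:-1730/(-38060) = 1/22 = 2^( -1) * 11^ (-1)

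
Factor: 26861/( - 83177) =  -26861^1*83177^(-1)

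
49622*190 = 9428180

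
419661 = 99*4239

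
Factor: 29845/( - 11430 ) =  - 47/18 = - 2^(- 1)*3^( - 2 )*47^1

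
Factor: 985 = 5^1 * 197^1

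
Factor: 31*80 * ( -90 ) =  - 223200  =  - 2^5 * 3^2*5^2*31^1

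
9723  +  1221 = 10944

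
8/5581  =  8/5581 = 0.00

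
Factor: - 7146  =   - 2^1*3^2*397^1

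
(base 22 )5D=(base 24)53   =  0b1111011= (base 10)123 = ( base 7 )234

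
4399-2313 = 2086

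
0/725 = 0 = 0.00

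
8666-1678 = 6988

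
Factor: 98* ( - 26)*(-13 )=33124 = 2^2*7^2 * 13^2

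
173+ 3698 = 3871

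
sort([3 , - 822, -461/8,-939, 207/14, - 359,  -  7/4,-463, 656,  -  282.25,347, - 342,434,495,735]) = [ - 939,- 822, - 463,-359, - 342,  -  282.25, - 461/8, - 7/4, 3,207/14,347,434,495, 656,735 ]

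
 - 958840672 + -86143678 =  - 1044984350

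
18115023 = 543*33361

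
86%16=6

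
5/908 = 5/908 = 0.01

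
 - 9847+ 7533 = -2314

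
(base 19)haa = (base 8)14301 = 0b1100011000001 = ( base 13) 2b66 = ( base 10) 6337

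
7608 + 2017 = 9625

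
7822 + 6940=14762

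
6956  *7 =48692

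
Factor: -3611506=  - 2^1*23^1*78511^1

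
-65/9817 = - 1 +9752/9817 = - 0.01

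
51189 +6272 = 57461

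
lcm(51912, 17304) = 51912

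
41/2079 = 41/2079 = 0.02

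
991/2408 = 991/2408 =0.41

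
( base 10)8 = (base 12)8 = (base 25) 8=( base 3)22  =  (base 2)1000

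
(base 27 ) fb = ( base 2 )110100000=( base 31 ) DD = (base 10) 416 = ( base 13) 260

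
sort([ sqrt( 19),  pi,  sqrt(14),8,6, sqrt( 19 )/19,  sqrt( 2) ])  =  [sqrt( 19)/19,sqrt (2),pi, sqrt( 14), sqrt( 19),6 , 8]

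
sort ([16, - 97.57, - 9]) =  [ - 97.57, - 9,16]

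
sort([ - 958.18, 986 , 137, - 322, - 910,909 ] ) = [  -  958.18, - 910, -322 , 137,909, 986]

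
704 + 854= 1558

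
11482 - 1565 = 9917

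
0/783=0 = 0.00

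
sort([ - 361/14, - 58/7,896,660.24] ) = [ - 361/14, -58/7,660.24,896 ] 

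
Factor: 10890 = 2^1 * 3^2*5^1*11^2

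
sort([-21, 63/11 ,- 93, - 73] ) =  [ - 93, -73, - 21, 63/11]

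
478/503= 478/503=0.95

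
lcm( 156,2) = 156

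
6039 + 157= 6196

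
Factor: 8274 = 2^1*3^1*7^1*197^1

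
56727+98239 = 154966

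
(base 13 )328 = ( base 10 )541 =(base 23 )10c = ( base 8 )1035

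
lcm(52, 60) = 780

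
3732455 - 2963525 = 768930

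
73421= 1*73421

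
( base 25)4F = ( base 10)115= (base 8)163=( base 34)3d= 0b1110011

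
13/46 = 13/46 = 0.28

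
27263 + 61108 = 88371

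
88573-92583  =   - 4010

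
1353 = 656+697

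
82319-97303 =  - 14984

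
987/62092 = 987/62092 = 0.02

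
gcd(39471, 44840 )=59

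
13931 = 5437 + 8494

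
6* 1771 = 10626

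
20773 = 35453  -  14680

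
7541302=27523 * 274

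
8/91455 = 8/91455 = 0.00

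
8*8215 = 65720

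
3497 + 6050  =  9547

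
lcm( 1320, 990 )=3960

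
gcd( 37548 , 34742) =2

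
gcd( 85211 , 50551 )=1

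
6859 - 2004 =4855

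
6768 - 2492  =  4276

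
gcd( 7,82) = 1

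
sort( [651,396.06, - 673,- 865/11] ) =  [ - 673,-865/11, 396.06,651]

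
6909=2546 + 4363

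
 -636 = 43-679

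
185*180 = 33300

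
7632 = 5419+2213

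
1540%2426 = 1540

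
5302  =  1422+3880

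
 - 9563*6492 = - 62082996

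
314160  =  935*336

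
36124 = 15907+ 20217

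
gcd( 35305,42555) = 5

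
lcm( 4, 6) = 12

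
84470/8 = 10558 + 3/4   =  10558.75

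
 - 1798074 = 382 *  (  -  4707) 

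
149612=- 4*(- 37403) 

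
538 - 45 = 493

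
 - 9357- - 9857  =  500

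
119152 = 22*5416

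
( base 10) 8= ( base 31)8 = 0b1000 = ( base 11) 8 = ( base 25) 8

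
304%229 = 75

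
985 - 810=175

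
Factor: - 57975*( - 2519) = 3^1*5^2*11^1*229^1*773^1 = 146039025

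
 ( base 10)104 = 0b1101000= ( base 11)95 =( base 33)35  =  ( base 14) 76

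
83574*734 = 61343316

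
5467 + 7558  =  13025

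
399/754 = 399/754 = 0.53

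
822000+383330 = 1205330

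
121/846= 121/846 = 0.14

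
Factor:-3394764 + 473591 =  - 2921173^1  =  - 2921173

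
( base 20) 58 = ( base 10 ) 108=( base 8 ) 154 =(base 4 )1230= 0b1101100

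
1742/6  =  290 + 1/3 = 290.33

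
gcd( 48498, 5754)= 822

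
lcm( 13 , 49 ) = 637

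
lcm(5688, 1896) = 5688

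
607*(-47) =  - 28529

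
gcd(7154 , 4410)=98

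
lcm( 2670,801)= 8010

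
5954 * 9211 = 54842294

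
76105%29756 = 16593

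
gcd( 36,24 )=12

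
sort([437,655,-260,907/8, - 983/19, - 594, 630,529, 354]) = [ - 594, - 260,- 983/19, 907/8,354,437, 529, 630,655] 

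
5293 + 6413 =11706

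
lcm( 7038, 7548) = 520812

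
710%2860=710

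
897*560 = 502320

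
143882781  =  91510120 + 52372661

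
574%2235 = 574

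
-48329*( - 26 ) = 1256554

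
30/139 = 30/139 = 0.22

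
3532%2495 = 1037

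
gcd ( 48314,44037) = 7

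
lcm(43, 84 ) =3612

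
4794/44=2397/22 = 108.95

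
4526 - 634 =3892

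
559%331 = 228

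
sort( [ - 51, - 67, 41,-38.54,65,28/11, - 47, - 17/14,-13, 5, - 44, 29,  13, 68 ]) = [  -  67 , - 51, - 47, -44, -38.54,-13, - 17/14,28/11, 5, 13, 29, 41, 65, 68]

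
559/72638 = 559/72638 = 0.01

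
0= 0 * 682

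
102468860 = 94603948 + 7864912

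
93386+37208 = 130594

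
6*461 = 2766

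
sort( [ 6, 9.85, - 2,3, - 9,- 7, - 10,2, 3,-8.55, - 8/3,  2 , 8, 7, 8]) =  [-10,-9, - 8.55,-7 ,-8/3,-2, 2, 2, 3, 3,  6, 7,  8, 8,9.85 ]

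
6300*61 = 384300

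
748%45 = 28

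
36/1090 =18/545 = 0.03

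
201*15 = 3015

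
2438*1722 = 4198236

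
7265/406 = 7265/406= 17.89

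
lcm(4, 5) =20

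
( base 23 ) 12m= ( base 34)hj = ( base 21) 179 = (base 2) 1001010101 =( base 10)597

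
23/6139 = 23/6139 = 0.00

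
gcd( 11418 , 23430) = 66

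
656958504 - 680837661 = - 23879157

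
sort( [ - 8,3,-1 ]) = [ -8 , - 1, 3]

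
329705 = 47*7015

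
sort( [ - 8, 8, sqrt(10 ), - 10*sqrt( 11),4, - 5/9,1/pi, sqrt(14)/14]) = [ - 10*sqrt(11), - 8, - 5/9,sqrt( 14 )/14,1/pi,sqrt( 10 ),  4,8]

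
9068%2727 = 887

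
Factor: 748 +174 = 2^1 * 461^1 =922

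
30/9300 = 1/310 = 0.00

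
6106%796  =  534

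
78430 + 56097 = 134527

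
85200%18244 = 12224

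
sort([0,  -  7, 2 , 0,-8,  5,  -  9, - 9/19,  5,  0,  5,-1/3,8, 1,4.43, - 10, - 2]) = [ - 10, - 9, - 8, - 7, - 2, - 9/19,-1/3,0, 0, 0,  1,2, 4.43, 5,5,5,8]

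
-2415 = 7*( - 345 )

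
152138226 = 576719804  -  424581578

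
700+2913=3613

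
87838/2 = 43919 = 43919.00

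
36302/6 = 18151/3  =  6050.33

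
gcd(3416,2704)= 8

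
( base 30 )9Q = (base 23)ck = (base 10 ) 296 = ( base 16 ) 128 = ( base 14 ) 172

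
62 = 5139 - 5077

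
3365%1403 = 559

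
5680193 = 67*84779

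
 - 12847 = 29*( - 443 )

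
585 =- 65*( - 9 )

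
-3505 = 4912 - 8417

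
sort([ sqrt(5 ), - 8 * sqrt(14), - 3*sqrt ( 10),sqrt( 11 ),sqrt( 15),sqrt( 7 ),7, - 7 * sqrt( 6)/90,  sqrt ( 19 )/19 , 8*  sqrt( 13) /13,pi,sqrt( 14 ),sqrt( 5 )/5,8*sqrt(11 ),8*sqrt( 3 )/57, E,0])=[-8  *  sqrt( 14 ) , - 3*sqrt( 10),  -  7 * sqrt( 6)/90,  0, sqrt( 19) /19,8*sqrt(3)/57,sqrt( 5) /5, 8*sqrt( 13)/13,sqrt( 5), sqrt( 7),E, pi , sqrt(11),sqrt(14),sqrt ( 15),7,8*sqrt( 11)]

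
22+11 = 33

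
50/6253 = 50/6253 = 0.01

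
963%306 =45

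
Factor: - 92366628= - 2^2 *3^1 * 7697219^1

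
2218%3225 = 2218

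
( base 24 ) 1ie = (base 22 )22a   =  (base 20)2B2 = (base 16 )3fe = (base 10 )1022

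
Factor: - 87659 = - 11^1*13^1*613^1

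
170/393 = 170/393 = 0.43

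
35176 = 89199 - 54023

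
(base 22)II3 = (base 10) 9111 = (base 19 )164a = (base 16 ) 2397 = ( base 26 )DCB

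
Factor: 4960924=2^2*1240231^1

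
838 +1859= 2697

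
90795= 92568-1773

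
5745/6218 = 5745/6218 = 0.92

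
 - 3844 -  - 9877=6033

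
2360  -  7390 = - 5030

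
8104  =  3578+4526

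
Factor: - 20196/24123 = -36/43 = - 2^2*3^2*43^( - 1 )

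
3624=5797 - 2173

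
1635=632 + 1003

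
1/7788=1/7788 = 0.00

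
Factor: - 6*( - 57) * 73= 2^1* 3^2*19^1*73^1   =  24966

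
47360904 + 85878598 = 133239502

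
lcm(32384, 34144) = 3141248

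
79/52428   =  79/52428 = 0.00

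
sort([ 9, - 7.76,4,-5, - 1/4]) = [ - 7.76,  -  5,-1/4,4,  9]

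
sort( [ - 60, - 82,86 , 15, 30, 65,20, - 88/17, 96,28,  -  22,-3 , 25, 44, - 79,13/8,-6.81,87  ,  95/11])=[ - 82, - 79 , - 60, - 22, - 6.81, - 88/17, - 3, 13/8,95/11,  15, 20,25, 28, 30,44, 65 , 86, 87,96 ] 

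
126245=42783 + 83462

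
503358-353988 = 149370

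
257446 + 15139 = 272585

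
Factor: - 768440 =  -2^3 * 5^1*19211^1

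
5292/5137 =1 + 155/5137= 1.03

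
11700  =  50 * 234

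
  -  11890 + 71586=59696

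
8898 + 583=9481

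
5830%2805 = 220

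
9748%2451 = 2395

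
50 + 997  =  1047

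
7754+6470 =14224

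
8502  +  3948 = 12450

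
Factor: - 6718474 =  - 2^1*7^1 * 479891^1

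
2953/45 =65+28/45  =  65.62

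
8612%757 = 285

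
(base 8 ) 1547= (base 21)1KA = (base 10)871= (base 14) 463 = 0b1101100111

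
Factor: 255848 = 2^3*31981^1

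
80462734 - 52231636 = 28231098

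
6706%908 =350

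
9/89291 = 9/89291=0.00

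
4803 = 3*1601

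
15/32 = 15/32=0.47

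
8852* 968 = 8568736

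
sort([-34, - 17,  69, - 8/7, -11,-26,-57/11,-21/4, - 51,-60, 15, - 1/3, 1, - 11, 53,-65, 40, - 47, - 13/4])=[-65,-60  , - 51, - 47, - 34,- 26, - 17,-11, -11, - 21/4, - 57/11,-13/4, - 8/7,-1/3 , 1,15, 40, 53,69]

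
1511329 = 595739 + 915590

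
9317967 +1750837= 11068804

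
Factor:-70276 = -2^2*17569^1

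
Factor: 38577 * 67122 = 2589365394 = 2^1*3^4*7^1*11^2*113^1 * 167^1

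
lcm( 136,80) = 1360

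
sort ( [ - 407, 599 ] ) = [  -  407 , 599 ] 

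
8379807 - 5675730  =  2704077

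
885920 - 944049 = -58129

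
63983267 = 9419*6793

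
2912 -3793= - 881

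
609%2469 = 609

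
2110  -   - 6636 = 8746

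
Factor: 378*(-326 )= -123228  =  - 2^2 * 3^3*7^1*163^1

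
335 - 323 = 12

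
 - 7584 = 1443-9027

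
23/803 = 23/803 = 0.03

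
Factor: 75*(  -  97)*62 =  - 2^1*3^1*5^2*31^1*97^1 = -  451050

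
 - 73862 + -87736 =-161598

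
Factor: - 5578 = -2^1*2789^1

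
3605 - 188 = 3417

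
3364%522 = 232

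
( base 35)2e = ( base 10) 84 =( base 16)54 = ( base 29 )2Q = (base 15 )59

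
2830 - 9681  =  -6851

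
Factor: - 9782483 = -29^1 * 337327^1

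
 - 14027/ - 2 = 7013 + 1/2 =7013.50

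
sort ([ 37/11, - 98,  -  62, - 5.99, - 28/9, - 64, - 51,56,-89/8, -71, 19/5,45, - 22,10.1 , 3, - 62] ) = [ - 98, - 71, - 64, - 62, - 62 , - 51, - 22, - 89/8 , - 5.99, -28/9 , 3,  37/11  ,  19/5  ,  10.1,45,56]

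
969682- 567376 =402306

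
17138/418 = 41 = 41.00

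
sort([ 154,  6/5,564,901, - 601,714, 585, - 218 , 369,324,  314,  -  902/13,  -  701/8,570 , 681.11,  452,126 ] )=[ - 601, - 218, - 701/8 ,  -  902/13,6/5,126,154,314, 324,369, 452, 564,570,  585,681.11,  714,901] 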